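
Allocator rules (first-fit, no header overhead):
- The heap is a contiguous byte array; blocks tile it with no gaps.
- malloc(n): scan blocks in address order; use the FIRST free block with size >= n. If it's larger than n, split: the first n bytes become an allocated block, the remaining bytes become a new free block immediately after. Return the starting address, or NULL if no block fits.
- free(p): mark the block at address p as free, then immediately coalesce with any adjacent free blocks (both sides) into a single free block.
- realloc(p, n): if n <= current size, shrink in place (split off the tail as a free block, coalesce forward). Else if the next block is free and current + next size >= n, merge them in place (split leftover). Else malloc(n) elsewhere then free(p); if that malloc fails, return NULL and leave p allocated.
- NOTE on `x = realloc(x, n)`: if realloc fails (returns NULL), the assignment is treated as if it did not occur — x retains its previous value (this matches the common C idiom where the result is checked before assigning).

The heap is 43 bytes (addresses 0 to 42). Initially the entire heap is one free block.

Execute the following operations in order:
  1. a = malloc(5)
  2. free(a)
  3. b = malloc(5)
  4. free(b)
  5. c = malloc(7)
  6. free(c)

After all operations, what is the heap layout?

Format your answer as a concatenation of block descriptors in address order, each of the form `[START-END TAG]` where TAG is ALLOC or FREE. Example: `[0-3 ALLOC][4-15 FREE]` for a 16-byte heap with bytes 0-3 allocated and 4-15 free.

Op 1: a = malloc(5) -> a = 0; heap: [0-4 ALLOC][5-42 FREE]
Op 2: free(a) -> (freed a); heap: [0-42 FREE]
Op 3: b = malloc(5) -> b = 0; heap: [0-4 ALLOC][5-42 FREE]
Op 4: free(b) -> (freed b); heap: [0-42 FREE]
Op 5: c = malloc(7) -> c = 0; heap: [0-6 ALLOC][7-42 FREE]
Op 6: free(c) -> (freed c); heap: [0-42 FREE]

Answer: [0-42 FREE]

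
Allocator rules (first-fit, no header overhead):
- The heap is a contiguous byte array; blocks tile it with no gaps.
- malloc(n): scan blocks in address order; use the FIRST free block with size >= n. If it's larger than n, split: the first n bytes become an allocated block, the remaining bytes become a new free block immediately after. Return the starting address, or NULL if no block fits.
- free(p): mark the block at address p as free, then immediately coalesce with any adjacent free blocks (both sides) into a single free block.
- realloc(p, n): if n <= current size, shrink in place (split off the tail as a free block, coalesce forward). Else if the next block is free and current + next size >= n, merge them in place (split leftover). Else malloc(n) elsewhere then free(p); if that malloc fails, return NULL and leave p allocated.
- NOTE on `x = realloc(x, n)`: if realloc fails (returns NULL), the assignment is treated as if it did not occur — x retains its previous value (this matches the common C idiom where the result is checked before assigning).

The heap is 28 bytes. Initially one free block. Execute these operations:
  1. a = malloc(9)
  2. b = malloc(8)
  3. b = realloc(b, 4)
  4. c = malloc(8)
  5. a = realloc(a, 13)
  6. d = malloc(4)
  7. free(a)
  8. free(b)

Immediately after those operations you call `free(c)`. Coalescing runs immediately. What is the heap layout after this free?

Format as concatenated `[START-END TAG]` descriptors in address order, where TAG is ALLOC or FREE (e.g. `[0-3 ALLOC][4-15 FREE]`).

Answer: [0-20 FREE][21-24 ALLOC][25-27 FREE]

Derivation:
Op 1: a = malloc(9) -> a = 0; heap: [0-8 ALLOC][9-27 FREE]
Op 2: b = malloc(8) -> b = 9; heap: [0-8 ALLOC][9-16 ALLOC][17-27 FREE]
Op 3: b = realloc(b, 4) -> b = 9; heap: [0-8 ALLOC][9-12 ALLOC][13-27 FREE]
Op 4: c = malloc(8) -> c = 13; heap: [0-8 ALLOC][9-12 ALLOC][13-20 ALLOC][21-27 FREE]
Op 5: a = realloc(a, 13) -> NULL (a unchanged); heap: [0-8 ALLOC][9-12 ALLOC][13-20 ALLOC][21-27 FREE]
Op 6: d = malloc(4) -> d = 21; heap: [0-8 ALLOC][9-12 ALLOC][13-20 ALLOC][21-24 ALLOC][25-27 FREE]
Op 7: free(a) -> (freed a); heap: [0-8 FREE][9-12 ALLOC][13-20 ALLOC][21-24 ALLOC][25-27 FREE]
Op 8: free(b) -> (freed b); heap: [0-12 FREE][13-20 ALLOC][21-24 ALLOC][25-27 FREE]
free(c): c = 13 -> block [13-20 ALLOC]; mark free, coalesce with adjacent free neighbors -> [0-20 FREE][21-24 ALLOC][25-27 FREE]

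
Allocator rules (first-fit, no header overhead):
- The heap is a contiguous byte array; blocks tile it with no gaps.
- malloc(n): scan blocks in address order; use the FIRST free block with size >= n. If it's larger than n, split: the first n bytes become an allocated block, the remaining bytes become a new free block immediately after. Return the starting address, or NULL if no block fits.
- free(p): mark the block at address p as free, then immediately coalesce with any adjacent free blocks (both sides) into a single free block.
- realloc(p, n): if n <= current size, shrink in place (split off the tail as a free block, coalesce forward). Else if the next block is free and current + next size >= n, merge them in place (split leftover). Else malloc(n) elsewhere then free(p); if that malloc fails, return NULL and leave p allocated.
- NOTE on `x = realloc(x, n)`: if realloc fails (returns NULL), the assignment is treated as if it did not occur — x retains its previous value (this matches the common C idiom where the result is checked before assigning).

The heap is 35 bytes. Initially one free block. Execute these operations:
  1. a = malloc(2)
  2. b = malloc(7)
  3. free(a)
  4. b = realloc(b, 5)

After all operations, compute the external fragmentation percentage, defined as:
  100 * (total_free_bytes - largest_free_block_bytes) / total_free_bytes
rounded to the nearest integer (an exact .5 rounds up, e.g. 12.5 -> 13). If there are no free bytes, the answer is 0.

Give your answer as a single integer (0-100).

Op 1: a = malloc(2) -> a = 0; heap: [0-1 ALLOC][2-34 FREE]
Op 2: b = malloc(7) -> b = 2; heap: [0-1 ALLOC][2-8 ALLOC][9-34 FREE]
Op 3: free(a) -> (freed a); heap: [0-1 FREE][2-8 ALLOC][9-34 FREE]
Op 4: b = realloc(b, 5) -> b = 2; heap: [0-1 FREE][2-6 ALLOC][7-34 FREE]
Free blocks: [2 28] total_free=30 largest=28 -> 100*(30-28)/30 = 200/30 ≈ 6.667 -> rounds to 7

Answer: 7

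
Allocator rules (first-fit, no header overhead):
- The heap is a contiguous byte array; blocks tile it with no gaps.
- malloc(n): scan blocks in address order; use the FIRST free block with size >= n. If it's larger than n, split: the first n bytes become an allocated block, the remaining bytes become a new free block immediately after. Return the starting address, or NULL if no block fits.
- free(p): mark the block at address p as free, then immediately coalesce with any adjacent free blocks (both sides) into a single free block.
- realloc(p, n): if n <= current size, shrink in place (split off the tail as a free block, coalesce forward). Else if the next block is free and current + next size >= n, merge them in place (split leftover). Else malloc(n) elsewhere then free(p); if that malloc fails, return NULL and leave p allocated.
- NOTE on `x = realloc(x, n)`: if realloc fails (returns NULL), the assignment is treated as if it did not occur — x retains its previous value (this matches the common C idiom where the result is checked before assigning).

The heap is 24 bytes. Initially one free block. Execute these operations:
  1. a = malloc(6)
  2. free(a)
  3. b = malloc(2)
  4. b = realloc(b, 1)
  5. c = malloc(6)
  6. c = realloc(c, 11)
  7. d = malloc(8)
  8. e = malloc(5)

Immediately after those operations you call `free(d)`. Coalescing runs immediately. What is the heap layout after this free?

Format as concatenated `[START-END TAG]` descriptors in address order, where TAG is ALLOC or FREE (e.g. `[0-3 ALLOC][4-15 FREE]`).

Op 1: a = malloc(6) -> a = 0; heap: [0-5 ALLOC][6-23 FREE]
Op 2: free(a) -> (freed a); heap: [0-23 FREE]
Op 3: b = malloc(2) -> b = 0; heap: [0-1 ALLOC][2-23 FREE]
Op 4: b = realloc(b, 1) -> b = 0; heap: [0-0 ALLOC][1-23 FREE]
Op 5: c = malloc(6) -> c = 1; heap: [0-0 ALLOC][1-6 ALLOC][7-23 FREE]
Op 6: c = realloc(c, 11) -> c = 1; heap: [0-0 ALLOC][1-11 ALLOC][12-23 FREE]
Op 7: d = malloc(8) -> d = 12; heap: [0-0 ALLOC][1-11 ALLOC][12-19 ALLOC][20-23 FREE]
Op 8: e = malloc(5) -> e = NULL; heap: [0-0 ALLOC][1-11 ALLOC][12-19 ALLOC][20-23 FREE]
free(d): d = 12 -> block [12-19 ALLOC]; mark free, coalesce with adjacent free neighbors -> [0-0 ALLOC][1-11 ALLOC][12-23 FREE]

Answer: [0-0 ALLOC][1-11 ALLOC][12-23 FREE]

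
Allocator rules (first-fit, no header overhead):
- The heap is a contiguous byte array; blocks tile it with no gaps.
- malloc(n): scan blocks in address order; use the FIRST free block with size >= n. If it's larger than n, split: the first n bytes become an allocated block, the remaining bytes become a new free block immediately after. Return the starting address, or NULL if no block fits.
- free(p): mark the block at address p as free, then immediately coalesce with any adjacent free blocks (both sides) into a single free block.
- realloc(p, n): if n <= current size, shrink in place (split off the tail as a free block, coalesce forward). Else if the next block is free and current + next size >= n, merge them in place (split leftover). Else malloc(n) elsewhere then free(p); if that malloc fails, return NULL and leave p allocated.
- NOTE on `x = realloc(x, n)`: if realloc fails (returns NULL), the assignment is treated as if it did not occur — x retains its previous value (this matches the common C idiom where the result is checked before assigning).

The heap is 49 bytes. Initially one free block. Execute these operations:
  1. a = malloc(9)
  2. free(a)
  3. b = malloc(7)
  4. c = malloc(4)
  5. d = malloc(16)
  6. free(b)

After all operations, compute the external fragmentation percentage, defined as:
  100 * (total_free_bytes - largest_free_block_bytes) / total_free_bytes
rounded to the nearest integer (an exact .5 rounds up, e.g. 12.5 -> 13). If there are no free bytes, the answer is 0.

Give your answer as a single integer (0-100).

Op 1: a = malloc(9) -> a = 0; heap: [0-8 ALLOC][9-48 FREE]
Op 2: free(a) -> (freed a); heap: [0-48 FREE]
Op 3: b = malloc(7) -> b = 0; heap: [0-6 ALLOC][7-48 FREE]
Op 4: c = malloc(4) -> c = 7; heap: [0-6 ALLOC][7-10 ALLOC][11-48 FREE]
Op 5: d = malloc(16) -> d = 11; heap: [0-6 ALLOC][7-10 ALLOC][11-26 ALLOC][27-48 FREE]
Op 6: free(b) -> (freed b); heap: [0-6 FREE][7-10 ALLOC][11-26 ALLOC][27-48 FREE]
Free blocks: [7 22] total_free=29 largest=22 -> 100*(29-22)/29 = 700/29 ≈ 24.138 -> rounds to 24

Answer: 24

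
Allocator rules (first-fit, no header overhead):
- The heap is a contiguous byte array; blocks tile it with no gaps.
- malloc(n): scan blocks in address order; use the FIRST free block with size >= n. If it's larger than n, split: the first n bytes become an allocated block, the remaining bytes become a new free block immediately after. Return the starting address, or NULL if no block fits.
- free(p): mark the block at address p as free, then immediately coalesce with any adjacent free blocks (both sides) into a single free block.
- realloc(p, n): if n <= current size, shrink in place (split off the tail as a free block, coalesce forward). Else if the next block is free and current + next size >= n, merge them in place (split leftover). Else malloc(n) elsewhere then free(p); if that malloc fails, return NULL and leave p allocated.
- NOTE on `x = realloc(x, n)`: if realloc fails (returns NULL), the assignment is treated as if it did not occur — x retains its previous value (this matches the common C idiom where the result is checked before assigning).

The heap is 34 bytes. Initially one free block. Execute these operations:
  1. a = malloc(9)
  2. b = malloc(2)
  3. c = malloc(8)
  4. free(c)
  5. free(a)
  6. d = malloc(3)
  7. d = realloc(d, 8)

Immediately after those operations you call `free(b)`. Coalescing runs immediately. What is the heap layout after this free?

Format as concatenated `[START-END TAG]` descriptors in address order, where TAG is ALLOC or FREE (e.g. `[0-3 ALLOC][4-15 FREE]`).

Answer: [0-7 ALLOC][8-33 FREE]

Derivation:
Op 1: a = malloc(9) -> a = 0; heap: [0-8 ALLOC][9-33 FREE]
Op 2: b = malloc(2) -> b = 9; heap: [0-8 ALLOC][9-10 ALLOC][11-33 FREE]
Op 3: c = malloc(8) -> c = 11; heap: [0-8 ALLOC][9-10 ALLOC][11-18 ALLOC][19-33 FREE]
Op 4: free(c) -> (freed c); heap: [0-8 ALLOC][9-10 ALLOC][11-33 FREE]
Op 5: free(a) -> (freed a); heap: [0-8 FREE][9-10 ALLOC][11-33 FREE]
Op 6: d = malloc(3) -> d = 0; heap: [0-2 ALLOC][3-8 FREE][9-10 ALLOC][11-33 FREE]
Op 7: d = realloc(d, 8) -> d = 0; heap: [0-7 ALLOC][8-8 FREE][9-10 ALLOC][11-33 FREE]
free(b): b = 9 -> block [9-10 ALLOC]; mark free, coalesce with adjacent free neighbors -> [0-7 ALLOC][8-33 FREE]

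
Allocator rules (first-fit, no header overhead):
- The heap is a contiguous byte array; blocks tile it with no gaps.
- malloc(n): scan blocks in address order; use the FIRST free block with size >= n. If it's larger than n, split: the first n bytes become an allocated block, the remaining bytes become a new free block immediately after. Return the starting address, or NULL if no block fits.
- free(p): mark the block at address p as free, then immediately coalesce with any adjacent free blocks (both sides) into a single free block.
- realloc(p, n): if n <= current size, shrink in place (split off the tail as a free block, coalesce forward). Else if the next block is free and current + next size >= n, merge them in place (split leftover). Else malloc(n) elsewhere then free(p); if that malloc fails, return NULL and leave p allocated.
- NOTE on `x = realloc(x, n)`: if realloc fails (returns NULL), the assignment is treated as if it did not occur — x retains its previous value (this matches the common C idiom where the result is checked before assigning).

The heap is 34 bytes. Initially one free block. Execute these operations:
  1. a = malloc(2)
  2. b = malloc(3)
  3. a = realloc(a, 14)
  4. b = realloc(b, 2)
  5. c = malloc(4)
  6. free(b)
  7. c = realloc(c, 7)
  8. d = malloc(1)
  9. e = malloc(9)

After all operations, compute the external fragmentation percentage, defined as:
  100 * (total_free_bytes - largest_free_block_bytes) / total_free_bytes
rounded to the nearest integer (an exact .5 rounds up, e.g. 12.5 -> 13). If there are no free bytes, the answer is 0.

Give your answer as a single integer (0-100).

Op 1: a = malloc(2) -> a = 0; heap: [0-1 ALLOC][2-33 FREE]
Op 2: b = malloc(3) -> b = 2; heap: [0-1 ALLOC][2-4 ALLOC][5-33 FREE]
Op 3: a = realloc(a, 14) -> a = 5; heap: [0-1 FREE][2-4 ALLOC][5-18 ALLOC][19-33 FREE]
Op 4: b = realloc(b, 2) -> b = 2; heap: [0-1 FREE][2-3 ALLOC][4-4 FREE][5-18 ALLOC][19-33 FREE]
Op 5: c = malloc(4) -> c = 19; heap: [0-1 FREE][2-3 ALLOC][4-4 FREE][5-18 ALLOC][19-22 ALLOC][23-33 FREE]
Op 6: free(b) -> (freed b); heap: [0-4 FREE][5-18 ALLOC][19-22 ALLOC][23-33 FREE]
Op 7: c = realloc(c, 7) -> c = 19; heap: [0-4 FREE][5-18 ALLOC][19-25 ALLOC][26-33 FREE]
Op 8: d = malloc(1) -> d = 0; heap: [0-0 ALLOC][1-4 FREE][5-18 ALLOC][19-25 ALLOC][26-33 FREE]
Op 9: e = malloc(9) -> e = NULL; heap: [0-0 ALLOC][1-4 FREE][5-18 ALLOC][19-25 ALLOC][26-33 FREE]
Free blocks: [4 8] total_free=12 largest=8 -> 100*(12-8)/12 = 400/12 ≈ 33.333 -> rounds to 33

Answer: 33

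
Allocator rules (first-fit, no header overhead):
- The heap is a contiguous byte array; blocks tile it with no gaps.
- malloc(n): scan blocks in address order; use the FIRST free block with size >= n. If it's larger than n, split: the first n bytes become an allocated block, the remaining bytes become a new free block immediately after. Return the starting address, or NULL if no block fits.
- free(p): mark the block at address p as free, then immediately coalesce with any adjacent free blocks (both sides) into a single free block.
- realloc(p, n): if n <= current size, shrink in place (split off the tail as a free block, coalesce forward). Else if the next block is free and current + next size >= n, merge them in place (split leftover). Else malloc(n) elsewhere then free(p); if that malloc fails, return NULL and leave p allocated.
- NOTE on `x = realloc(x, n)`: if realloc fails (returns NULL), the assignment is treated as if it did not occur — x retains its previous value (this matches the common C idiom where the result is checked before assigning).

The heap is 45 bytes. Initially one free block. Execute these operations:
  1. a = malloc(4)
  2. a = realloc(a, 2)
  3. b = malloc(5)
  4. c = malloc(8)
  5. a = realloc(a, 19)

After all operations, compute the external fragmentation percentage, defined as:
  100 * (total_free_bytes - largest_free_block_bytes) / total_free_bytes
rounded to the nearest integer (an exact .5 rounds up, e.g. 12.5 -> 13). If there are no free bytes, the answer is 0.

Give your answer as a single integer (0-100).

Answer: 15

Derivation:
Op 1: a = malloc(4) -> a = 0; heap: [0-3 ALLOC][4-44 FREE]
Op 2: a = realloc(a, 2) -> a = 0; heap: [0-1 ALLOC][2-44 FREE]
Op 3: b = malloc(5) -> b = 2; heap: [0-1 ALLOC][2-6 ALLOC][7-44 FREE]
Op 4: c = malloc(8) -> c = 7; heap: [0-1 ALLOC][2-6 ALLOC][7-14 ALLOC][15-44 FREE]
Op 5: a = realloc(a, 19) -> a = 15; heap: [0-1 FREE][2-6 ALLOC][7-14 ALLOC][15-33 ALLOC][34-44 FREE]
Free blocks: [2 11] total_free=13 largest=11 -> 100*(13-11)/13 = 200/13 ≈ 15.385 -> rounds to 15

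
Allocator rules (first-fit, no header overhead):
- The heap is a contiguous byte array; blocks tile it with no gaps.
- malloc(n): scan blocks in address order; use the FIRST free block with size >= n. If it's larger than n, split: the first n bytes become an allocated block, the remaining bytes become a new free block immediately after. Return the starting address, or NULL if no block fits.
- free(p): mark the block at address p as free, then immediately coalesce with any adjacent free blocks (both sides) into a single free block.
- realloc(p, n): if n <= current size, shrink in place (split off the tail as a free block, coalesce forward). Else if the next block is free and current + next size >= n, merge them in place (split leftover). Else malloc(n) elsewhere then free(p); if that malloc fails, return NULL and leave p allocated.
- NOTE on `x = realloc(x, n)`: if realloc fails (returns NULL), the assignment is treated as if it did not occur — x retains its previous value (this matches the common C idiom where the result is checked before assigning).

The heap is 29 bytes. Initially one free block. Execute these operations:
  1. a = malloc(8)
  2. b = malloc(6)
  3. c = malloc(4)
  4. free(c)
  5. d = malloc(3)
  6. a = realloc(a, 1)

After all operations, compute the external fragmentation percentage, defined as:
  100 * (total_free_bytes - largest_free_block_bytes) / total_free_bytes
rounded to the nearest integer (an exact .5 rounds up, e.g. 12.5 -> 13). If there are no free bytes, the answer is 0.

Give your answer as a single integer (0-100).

Op 1: a = malloc(8) -> a = 0; heap: [0-7 ALLOC][8-28 FREE]
Op 2: b = malloc(6) -> b = 8; heap: [0-7 ALLOC][8-13 ALLOC][14-28 FREE]
Op 3: c = malloc(4) -> c = 14; heap: [0-7 ALLOC][8-13 ALLOC][14-17 ALLOC][18-28 FREE]
Op 4: free(c) -> (freed c); heap: [0-7 ALLOC][8-13 ALLOC][14-28 FREE]
Op 5: d = malloc(3) -> d = 14; heap: [0-7 ALLOC][8-13 ALLOC][14-16 ALLOC][17-28 FREE]
Op 6: a = realloc(a, 1) -> a = 0; heap: [0-0 ALLOC][1-7 FREE][8-13 ALLOC][14-16 ALLOC][17-28 FREE]
Free blocks: [7 12] total_free=19 largest=12 -> 100*(19-12)/19 = 700/19 ≈ 36.842 -> rounds to 37

Answer: 37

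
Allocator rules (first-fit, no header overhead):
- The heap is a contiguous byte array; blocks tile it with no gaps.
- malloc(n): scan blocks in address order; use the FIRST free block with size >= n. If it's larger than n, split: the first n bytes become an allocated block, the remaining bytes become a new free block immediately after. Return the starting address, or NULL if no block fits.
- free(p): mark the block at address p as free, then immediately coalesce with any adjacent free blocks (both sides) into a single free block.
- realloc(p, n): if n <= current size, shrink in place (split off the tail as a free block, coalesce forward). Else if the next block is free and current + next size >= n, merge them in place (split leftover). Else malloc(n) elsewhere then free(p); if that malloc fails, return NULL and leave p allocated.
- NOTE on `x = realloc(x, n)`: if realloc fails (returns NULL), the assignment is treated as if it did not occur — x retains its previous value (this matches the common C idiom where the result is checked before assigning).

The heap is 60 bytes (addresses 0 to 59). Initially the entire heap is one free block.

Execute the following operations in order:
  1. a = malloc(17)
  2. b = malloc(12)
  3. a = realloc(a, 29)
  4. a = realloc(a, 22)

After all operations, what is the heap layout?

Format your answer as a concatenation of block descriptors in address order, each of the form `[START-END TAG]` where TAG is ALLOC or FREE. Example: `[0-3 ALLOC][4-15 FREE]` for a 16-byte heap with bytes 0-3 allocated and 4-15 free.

Op 1: a = malloc(17) -> a = 0; heap: [0-16 ALLOC][17-59 FREE]
Op 2: b = malloc(12) -> b = 17; heap: [0-16 ALLOC][17-28 ALLOC][29-59 FREE]
Op 3: a = realloc(a, 29) -> a = 29; heap: [0-16 FREE][17-28 ALLOC][29-57 ALLOC][58-59 FREE]
Op 4: a = realloc(a, 22) -> a = 29; heap: [0-16 FREE][17-28 ALLOC][29-50 ALLOC][51-59 FREE]

Answer: [0-16 FREE][17-28 ALLOC][29-50 ALLOC][51-59 FREE]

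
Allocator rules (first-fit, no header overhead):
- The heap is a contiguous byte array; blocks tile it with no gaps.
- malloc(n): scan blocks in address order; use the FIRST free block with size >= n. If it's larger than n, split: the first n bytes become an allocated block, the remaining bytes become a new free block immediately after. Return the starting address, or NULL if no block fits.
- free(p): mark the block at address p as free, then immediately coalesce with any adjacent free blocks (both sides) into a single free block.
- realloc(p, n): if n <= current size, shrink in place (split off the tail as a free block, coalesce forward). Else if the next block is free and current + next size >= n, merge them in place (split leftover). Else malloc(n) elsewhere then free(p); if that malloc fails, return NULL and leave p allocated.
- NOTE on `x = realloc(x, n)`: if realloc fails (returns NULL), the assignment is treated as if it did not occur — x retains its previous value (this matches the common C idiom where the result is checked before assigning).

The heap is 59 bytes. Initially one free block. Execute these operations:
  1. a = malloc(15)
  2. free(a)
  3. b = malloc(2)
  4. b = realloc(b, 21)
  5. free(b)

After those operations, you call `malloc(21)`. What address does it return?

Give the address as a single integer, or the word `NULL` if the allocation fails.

Op 1: a = malloc(15) -> a = 0; heap: [0-14 ALLOC][15-58 FREE]
Op 2: free(a) -> (freed a); heap: [0-58 FREE]
Op 3: b = malloc(2) -> b = 0; heap: [0-1 ALLOC][2-58 FREE]
Op 4: b = realloc(b, 21) -> b = 0; heap: [0-20 ALLOC][21-58 FREE]
Op 5: free(b) -> (freed b); heap: [0-58 FREE]
malloc(21): first-fit scan over [0-58 FREE] -> 0

Answer: 0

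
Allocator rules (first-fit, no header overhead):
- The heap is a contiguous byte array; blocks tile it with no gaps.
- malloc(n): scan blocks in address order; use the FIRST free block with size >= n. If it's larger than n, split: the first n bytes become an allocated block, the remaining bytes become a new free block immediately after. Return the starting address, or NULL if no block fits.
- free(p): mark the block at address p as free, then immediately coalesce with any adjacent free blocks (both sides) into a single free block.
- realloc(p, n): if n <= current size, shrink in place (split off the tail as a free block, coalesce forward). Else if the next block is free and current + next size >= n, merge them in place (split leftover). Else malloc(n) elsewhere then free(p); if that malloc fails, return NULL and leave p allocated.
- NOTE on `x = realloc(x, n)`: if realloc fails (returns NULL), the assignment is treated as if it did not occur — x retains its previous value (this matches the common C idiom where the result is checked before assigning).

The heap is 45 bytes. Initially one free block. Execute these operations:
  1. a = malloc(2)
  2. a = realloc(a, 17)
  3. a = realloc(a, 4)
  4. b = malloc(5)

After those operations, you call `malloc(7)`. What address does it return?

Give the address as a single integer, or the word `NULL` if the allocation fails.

Answer: 9

Derivation:
Op 1: a = malloc(2) -> a = 0; heap: [0-1 ALLOC][2-44 FREE]
Op 2: a = realloc(a, 17) -> a = 0; heap: [0-16 ALLOC][17-44 FREE]
Op 3: a = realloc(a, 4) -> a = 0; heap: [0-3 ALLOC][4-44 FREE]
Op 4: b = malloc(5) -> b = 4; heap: [0-3 ALLOC][4-8 ALLOC][9-44 FREE]
malloc(7): first-fit scan over [0-3 ALLOC][4-8 ALLOC][9-44 FREE] -> 9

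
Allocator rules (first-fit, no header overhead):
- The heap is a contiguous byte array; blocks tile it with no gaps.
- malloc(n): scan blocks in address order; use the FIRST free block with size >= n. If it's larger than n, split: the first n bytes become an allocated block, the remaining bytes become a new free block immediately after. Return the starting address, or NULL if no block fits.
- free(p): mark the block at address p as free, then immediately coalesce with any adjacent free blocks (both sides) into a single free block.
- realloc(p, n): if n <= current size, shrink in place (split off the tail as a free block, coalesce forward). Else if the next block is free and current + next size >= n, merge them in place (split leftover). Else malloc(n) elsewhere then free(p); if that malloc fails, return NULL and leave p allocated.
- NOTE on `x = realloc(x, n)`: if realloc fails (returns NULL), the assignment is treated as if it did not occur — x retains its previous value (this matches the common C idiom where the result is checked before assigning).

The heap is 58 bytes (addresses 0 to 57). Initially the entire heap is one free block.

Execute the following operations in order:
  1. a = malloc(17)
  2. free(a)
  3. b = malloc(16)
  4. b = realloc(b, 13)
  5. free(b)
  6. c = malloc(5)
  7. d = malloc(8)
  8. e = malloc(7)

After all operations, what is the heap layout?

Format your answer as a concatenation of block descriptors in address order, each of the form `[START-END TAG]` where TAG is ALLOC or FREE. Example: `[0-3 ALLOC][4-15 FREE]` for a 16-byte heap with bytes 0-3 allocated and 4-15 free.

Op 1: a = malloc(17) -> a = 0; heap: [0-16 ALLOC][17-57 FREE]
Op 2: free(a) -> (freed a); heap: [0-57 FREE]
Op 3: b = malloc(16) -> b = 0; heap: [0-15 ALLOC][16-57 FREE]
Op 4: b = realloc(b, 13) -> b = 0; heap: [0-12 ALLOC][13-57 FREE]
Op 5: free(b) -> (freed b); heap: [0-57 FREE]
Op 6: c = malloc(5) -> c = 0; heap: [0-4 ALLOC][5-57 FREE]
Op 7: d = malloc(8) -> d = 5; heap: [0-4 ALLOC][5-12 ALLOC][13-57 FREE]
Op 8: e = malloc(7) -> e = 13; heap: [0-4 ALLOC][5-12 ALLOC][13-19 ALLOC][20-57 FREE]

Answer: [0-4 ALLOC][5-12 ALLOC][13-19 ALLOC][20-57 FREE]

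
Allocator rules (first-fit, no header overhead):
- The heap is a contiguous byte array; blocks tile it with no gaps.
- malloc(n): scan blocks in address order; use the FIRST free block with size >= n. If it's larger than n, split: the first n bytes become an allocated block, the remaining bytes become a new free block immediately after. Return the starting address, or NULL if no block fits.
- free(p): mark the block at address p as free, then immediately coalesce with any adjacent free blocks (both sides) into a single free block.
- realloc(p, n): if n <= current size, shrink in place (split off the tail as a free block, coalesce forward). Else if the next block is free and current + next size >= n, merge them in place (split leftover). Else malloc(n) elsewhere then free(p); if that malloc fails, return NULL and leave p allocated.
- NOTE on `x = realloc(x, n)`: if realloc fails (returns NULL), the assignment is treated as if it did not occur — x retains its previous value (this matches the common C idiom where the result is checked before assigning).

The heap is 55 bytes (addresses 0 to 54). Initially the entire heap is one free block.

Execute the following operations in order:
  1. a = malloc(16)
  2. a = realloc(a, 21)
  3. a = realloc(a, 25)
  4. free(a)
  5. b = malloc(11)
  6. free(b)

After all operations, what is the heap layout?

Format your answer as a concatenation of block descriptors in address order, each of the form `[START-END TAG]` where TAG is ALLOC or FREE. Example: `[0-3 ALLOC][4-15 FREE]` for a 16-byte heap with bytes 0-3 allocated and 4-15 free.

Op 1: a = malloc(16) -> a = 0; heap: [0-15 ALLOC][16-54 FREE]
Op 2: a = realloc(a, 21) -> a = 0; heap: [0-20 ALLOC][21-54 FREE]
Op 3: a = realloc(a, 25) -> a = 0; heap: [0-24 ALLOC][25-54 FREE]
Op 4: free(a) -> (freed a); heap: [0-54 FREE]
Op 5: b = malloc(11) -> b = 0; heap: [0-10 ALLOC][11-54 FREE]
Op 6: free(b) -> (freed b); heap: [0-54 FREE]

Answer: [0-54 FREE]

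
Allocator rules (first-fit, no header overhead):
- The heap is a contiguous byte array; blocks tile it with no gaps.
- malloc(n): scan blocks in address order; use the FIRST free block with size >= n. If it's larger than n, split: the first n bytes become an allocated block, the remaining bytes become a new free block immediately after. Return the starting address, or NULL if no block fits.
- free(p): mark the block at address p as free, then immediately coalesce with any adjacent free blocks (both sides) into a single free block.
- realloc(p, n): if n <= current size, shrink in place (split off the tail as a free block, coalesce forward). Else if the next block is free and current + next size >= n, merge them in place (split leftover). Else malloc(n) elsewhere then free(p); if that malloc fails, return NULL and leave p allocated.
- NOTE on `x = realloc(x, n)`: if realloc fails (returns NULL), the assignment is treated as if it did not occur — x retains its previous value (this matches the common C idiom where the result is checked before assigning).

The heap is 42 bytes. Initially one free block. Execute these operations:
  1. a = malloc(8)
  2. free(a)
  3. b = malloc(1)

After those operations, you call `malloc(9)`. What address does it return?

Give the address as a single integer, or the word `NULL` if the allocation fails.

Answer: 1

Derivation:
Op 1: a = malloc(8) -> a = 0; heap: [0-7 ALLOC][8-41 FREE]
Op 2: free(a) -> (freed a); heap: [0-41 FREE]
Op 3: b = malloc(1) -> b = 0; heap: [0-0 ALLOC][1-41 FREE]
malloc(9): first-fit scan over [0-0 ALLOC][1-41 FREE] -> 1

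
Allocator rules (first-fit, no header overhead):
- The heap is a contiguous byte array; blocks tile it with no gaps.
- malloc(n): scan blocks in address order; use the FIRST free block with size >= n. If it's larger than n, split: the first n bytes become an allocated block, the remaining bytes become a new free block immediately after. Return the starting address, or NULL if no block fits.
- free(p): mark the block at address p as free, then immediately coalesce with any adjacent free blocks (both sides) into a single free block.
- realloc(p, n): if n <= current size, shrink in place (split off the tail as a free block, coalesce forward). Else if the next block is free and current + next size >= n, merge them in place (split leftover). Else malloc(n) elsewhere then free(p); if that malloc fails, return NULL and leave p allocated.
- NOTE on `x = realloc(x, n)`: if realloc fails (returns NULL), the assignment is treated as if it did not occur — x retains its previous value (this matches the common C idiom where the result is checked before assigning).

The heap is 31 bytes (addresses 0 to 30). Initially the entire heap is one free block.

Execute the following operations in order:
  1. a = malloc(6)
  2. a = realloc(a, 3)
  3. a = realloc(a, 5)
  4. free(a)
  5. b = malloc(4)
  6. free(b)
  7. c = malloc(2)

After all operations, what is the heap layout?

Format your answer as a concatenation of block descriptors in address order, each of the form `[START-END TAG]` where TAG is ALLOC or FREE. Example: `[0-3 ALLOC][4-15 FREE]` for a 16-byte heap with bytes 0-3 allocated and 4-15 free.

Op 1: a = malloc(6) -> a = 0; heap: [0-5 ALLOC][6-30 FREE]
Op 2: a = realloc(a, 3) -> a = 0; heap: [0-2 ALLOC][3-30 FREE]
Op 3: a = realloc(a, 5) -> a = 0; heap: [0-4 ALLOC][5-30 FREE]
Op 4: free(a) -> (freed a); heap: [0-30 FREE]
Op 5: b = malloc(4) -> b = 0; heap: [0-3 ALLOC][4-30 FREE]
Op 6: free(b) -> (freed b); heap: [0-30 FREE]
Op 7: c = malloc(2) -> c = 0; heap: [0-1 ALLOC][2-30 FREE]

Answer: [0-1 ALLOC][2-30 FREE]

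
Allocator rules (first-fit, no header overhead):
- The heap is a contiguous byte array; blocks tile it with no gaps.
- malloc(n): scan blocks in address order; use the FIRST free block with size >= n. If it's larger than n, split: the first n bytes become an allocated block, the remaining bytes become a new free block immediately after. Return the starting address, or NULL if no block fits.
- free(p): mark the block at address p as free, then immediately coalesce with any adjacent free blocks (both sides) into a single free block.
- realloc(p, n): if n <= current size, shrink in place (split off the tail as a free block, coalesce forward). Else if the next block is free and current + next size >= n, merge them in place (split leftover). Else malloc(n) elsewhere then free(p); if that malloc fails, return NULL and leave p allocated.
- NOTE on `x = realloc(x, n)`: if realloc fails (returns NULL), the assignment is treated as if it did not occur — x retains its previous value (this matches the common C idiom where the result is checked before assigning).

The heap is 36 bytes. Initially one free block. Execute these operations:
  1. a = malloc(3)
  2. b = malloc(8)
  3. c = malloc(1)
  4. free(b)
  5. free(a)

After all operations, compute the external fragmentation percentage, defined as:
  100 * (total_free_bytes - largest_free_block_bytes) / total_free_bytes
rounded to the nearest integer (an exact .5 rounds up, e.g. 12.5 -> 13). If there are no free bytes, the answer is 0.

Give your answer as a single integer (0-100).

Answer: 31

Derivation:
Op 1: a = malloc(3) -> a = 0; heap: [0-2 ALLOC][3-35 FREE]
Op 2: b = malloc(8) -> b = 3; heap: [0-2 ALLOC][3-10 ALLOC][11-35 FREE]
Op 3: c = malloc(1) -> c = 11; heap: [0-2 ALLOC][3-10 ALLOC][11-11 ALLOC][12-35 FREE]
Op 4: free(b) -> (freed b); heap: [0-2 ALLOC][3-10 FREE][11-11 ALLOC][12-35 FREE]
Op 5: free(a) -> (freed a); heap: [0-10 FREE][11-11 ALLOC][12-35 FREE]
Free blocks: [11 24] total_free=35 largest=24 -> 100*(35-24)/35 = 1100/35 ≈ 31.429 -> rounds to 31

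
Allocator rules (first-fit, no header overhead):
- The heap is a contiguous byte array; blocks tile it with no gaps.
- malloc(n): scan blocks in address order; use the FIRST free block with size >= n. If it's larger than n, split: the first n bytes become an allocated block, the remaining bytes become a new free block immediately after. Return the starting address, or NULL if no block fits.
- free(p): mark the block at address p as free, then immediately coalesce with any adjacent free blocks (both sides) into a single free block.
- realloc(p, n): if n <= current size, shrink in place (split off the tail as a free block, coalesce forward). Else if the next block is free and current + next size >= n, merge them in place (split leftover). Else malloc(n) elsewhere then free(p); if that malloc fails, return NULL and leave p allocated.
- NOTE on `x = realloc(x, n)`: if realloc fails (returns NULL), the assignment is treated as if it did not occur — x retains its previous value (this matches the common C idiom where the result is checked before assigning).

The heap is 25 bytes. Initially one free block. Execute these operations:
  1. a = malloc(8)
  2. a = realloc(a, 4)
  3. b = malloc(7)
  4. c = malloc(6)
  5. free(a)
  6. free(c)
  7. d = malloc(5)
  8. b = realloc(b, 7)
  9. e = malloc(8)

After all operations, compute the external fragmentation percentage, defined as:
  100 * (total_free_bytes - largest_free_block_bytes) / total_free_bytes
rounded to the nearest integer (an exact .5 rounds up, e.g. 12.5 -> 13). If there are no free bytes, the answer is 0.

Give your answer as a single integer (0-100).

Answer: 20

Derivation:
Op 1: a = malloc(8) -> a = 0; heap: [0-7 ALLOC][8-24 FREE]
Op 2: a = realloc(a, 4) -> a = 0; heap: [0-3 ALLOC][4-24 FREE]
Op 3: b = malloc(7) -> b = 4; heap: [0-3 ALLOC][4-10 ALLOC][11-24 FREE]
Op 4: c = malloc(6) -> c = 11; heap: [0-3 ALLOC][4-10 ALLOC][11-16 ALLOC][17-24 FREE]
Op 5: free(a) -> (freed a); heap: [0-3 FREE][4-10 ALLOC][11-16 ALLOC][17-24 FREE]
Op 6: free(c) -> (freed c); heap: [0-3 FREE][4-10 ALLOC][11-24 FREE]
Op 7: d = malloc(5) -> d = 11; heap: [0-3 FREE][4-10 ALLOC][11-15 ALLOC][16-24 FREE]
Op 8: b = realloc(b, 7) -> b = 4; heap: [0-3 FREE][4-10 ALLOC][11-15 ALLOC][16-24 FREE]
Op 9: e = malloc(8) -> e = 16; heap: [0-3 FREE][4-10 ALLOC][11-15 ALLOC][16-23 ALLOC][24-24 FREE]
Free blocks: [4 1] total_free=5 largest=4 -> 100*(5-4)/5 = 100/5 = 20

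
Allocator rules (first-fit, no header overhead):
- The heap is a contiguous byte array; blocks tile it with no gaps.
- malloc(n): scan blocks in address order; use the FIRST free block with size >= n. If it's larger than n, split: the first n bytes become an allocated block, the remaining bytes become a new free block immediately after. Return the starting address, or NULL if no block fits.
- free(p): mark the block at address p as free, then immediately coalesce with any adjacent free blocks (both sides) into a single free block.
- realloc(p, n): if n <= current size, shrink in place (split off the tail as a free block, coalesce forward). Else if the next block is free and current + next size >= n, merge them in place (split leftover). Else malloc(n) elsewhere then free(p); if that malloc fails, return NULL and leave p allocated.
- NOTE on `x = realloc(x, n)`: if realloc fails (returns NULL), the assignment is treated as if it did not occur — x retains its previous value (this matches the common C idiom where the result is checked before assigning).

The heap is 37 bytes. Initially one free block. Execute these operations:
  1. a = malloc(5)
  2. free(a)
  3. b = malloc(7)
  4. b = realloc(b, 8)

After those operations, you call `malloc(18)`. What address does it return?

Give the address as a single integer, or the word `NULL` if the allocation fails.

Answer: 8

Derivation:
Op 1: a = malloc(5) -> a = 0; heap: [0-4 ALLOC][5-36 FREE]
Op 2: free(a) -> (freed a); heap: [0-36 FREE]
Op 3: b = malloc(7) -> b = 0; heap: [0-6 ALLOC][7-36 FREE]
Op 4: b = realloc(b, 8) -> b = 0; heap: [0-7 ALLOC][8-36 FREE]
malloc(18): first-fit scan over [0-7 ALLOC][8-36 FREE] -> 8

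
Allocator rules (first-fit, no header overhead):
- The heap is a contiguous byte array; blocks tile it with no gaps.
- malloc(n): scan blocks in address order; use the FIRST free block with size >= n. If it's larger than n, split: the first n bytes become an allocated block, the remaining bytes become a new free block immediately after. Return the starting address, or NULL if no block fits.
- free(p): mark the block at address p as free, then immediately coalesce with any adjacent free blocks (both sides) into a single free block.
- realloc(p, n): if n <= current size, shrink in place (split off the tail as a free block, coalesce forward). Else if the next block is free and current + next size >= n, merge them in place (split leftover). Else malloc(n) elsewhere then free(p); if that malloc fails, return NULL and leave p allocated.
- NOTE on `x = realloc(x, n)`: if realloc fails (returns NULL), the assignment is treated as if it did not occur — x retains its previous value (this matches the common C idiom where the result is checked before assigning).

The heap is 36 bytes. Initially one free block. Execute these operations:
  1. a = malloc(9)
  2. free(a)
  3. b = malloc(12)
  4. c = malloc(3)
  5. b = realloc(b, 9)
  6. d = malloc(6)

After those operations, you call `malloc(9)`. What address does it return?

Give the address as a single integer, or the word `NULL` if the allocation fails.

Answer: 21

Derivation:
Op 1: a = malloc(9) -> a = 0; heap: [0-8 ALLOC][9-35 FREE]
Op 2: free(a) -> (freed a); heap: [0-35 FREE]
Op 3: b = malloc(12) -> b = 0; heap: [0-11 ALLOC][12-35 FREE]
Op 4: c = malloc(3) -> c = 12; heap: [0-11 ALLOC][12-14 ALLOC][15-35 FREE]
Op 5: b = realloc(b, 9) -> b = 0; heap: [0-8 ALLOC][9-11 FREE][12-14 ALLOC][15-35 FREE]
Op 6: d = malloc(6) -> d = 15; heap: [0-8 ALLOC][9-11 FREE][12-14 ALLOC][15-20 ALLOC][21-35 FREE]
malloc(9): first-fit scan over [0-8 ALLOC][9-11 FREE][12-14 ALLOC][15-20 ALLOC][21-35 FREE] -> 21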